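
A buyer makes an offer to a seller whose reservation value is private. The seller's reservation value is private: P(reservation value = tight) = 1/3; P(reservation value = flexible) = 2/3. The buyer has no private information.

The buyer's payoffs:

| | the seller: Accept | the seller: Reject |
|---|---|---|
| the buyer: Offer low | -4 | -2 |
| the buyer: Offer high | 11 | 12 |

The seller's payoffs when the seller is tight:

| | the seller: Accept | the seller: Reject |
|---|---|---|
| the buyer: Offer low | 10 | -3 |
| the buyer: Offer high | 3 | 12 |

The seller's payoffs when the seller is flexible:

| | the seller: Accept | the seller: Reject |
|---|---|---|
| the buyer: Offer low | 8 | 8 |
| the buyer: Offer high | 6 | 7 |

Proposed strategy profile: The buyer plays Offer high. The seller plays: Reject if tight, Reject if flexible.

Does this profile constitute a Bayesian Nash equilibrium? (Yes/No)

The buyer plays Offer high: E[Offer high] = 1/3·(12) + 2/3·(12) = 12; E[Offer low] = -2. Best-responding. ✓
The seller (reservation value tight), facing Offer high: Accept gives 3, Reject gives 12. Proposed Reject is best. ✓
The seller (reservation value flexible), facing Offer high: Accept gives 6, Reject gives 7. Proposed Reject is best. ✓

Yes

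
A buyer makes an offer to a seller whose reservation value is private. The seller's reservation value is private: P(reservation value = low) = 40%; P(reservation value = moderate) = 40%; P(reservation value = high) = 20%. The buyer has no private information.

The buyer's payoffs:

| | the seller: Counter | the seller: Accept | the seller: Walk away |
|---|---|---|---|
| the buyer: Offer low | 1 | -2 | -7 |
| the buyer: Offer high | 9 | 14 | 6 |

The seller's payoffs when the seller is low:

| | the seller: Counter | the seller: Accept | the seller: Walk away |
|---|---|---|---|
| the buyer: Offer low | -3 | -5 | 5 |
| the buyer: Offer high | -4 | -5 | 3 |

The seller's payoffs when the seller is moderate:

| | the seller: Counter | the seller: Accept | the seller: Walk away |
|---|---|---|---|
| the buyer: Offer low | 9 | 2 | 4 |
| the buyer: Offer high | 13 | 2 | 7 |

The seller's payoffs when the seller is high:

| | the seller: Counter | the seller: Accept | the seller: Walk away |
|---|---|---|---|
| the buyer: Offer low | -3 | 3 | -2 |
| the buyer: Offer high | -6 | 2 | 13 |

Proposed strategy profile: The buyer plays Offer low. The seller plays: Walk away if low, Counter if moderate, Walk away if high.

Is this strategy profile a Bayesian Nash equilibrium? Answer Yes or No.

The buyer plays Offer low: E[Offer low] = 0.4·(-7) + 0.4·(1) + 0.2·(-7) = -3.8; E[Offer high] = 7.2. Not best-responding. ✗
The seller (reservation value low), facing Offer low: Counter gives -3, Accept gives -5, Walk away gives 5. Proposed Walk away is best. ✓
The seller (reservation value moderate), facing Offer low: Counter gives 9, Accept gives 2, Walk away gives 4. Proposed Counter is best. ✓
The seller (reservation value high), facing Offer low: Counter gives -3, Accept gives 3, Walk away gives -2. Proposed Walk away is not best — profitable deviation exists. ✗

No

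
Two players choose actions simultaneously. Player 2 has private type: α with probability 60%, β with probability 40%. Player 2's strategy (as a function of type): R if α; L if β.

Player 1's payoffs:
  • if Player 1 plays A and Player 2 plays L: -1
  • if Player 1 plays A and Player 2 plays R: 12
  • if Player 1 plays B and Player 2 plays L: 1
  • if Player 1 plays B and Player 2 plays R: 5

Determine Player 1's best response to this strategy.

Compute Player 1's expected payoff for each action, taking the expectation over Player 2's type.
E[A] = 0.6·(12) + 0.4·(-1) = 6.8
E[B] = 0.6·(5) + 0.4·(1) = 3.4
Best response: A (6.8 is the largest).

A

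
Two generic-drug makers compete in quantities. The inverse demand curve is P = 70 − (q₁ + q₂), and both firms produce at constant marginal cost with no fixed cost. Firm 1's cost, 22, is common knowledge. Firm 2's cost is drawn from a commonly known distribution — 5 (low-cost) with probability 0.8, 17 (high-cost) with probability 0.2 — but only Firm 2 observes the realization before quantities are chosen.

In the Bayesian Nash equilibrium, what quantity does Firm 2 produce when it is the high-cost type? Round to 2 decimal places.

20.93

Firm 2 with cost c maximizes (70 − (q₁+q₂) − c)·q₂, giving q₂(c) = (70 − c − q₁)/2.
E[c₂] = 0.8·5 + 0.2·17 = 7.4
Firm 1's FOC against E[q₂] yields q₁ = (70 − 2·22 + E[c₂])/3 = (70 − 44 + 7.4)/3 = 11.1333.
q₂(high-cost) = (70 − 17 − 11.1333)/2 = 20.9333.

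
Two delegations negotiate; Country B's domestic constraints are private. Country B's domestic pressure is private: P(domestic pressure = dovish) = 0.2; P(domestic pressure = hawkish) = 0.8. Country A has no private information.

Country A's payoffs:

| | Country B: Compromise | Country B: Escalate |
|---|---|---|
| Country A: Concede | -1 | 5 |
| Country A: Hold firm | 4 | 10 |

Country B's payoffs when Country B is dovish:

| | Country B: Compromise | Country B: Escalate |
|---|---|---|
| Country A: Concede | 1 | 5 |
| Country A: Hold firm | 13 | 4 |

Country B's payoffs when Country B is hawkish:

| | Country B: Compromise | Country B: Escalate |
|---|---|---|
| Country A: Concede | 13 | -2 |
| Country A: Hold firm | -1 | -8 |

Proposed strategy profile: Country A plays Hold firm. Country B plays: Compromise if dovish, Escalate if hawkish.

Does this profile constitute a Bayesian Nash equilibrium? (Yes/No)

No

Country A plays Hold firm: E[Hold firm] = 0.2·(4) + 0.8·(10) = 8.8; E[Concede] = 3.8. Best-responding. ✓
Country B (domestic pressure dovish), facing Hold firm: Compromise gives 13, Escalate gives 4. Proposed Compromise is best. ✓
Country B (domestic pressure hawkish), facing Hold firm: Compromise gives -1, Escalate gives -8. Proposed Escalate is not best — profitable deviation exists. ✗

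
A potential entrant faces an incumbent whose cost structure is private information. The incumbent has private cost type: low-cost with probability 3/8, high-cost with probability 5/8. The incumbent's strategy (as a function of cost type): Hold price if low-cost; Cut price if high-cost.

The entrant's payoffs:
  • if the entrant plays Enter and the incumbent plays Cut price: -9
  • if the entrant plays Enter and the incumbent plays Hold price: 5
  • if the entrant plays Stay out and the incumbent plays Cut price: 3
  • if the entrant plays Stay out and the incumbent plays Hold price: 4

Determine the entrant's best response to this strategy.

Stay out

Compute the entrant's expected payoff for each action, taking the expectation over the incumbent's type.
E[Enter] = 3/8·(5) + 5/8·(-9) = -15/4
E[Stay out] = 3/8·(4) + 5/8·(3) = 27/8
Best response: Stay out (27/8 is the largest).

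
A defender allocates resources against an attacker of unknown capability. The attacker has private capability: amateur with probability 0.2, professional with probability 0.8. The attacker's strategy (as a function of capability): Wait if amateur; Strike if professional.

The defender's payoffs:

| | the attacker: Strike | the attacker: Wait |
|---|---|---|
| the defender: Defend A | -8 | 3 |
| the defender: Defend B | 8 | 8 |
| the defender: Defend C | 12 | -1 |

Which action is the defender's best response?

Defend C

E[Defend A] = 0.2·(3) + 0.8·(-8) = -5.8
E[Defend B] = 0.2·(8) + 0.8·(8) = 8
E[Defend C] = 0.2·(-1) + 0.8·(12) = 9.4
Best response: Defend C (9.4 is the largest).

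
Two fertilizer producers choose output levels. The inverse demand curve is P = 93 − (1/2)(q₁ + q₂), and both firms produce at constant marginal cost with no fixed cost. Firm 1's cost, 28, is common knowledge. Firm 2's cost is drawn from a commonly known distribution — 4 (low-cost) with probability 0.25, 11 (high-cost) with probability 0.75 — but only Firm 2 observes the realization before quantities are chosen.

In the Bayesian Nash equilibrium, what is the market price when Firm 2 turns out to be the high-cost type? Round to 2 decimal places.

44.29

Firm 2 with cost c maximizes (93 − (1/2)(q₁+q₂) − c)·q₂, giving q₂(c) = (93 − c − (1/2)q₁).
E[c₂] = 0.25·4 + 0.75·11 = 9.25
Firm 1's FOC against E[q₂] yields q₁ = (93 − 2·28 + E[c₂])/(3/2) = (93 − 56 + 9.25)/(3/2) = 30.8333.
q₂(high-cost) = 66.5833, so P = 93 − (1/2)·(30.8333 + 66.5833) = 44.2917.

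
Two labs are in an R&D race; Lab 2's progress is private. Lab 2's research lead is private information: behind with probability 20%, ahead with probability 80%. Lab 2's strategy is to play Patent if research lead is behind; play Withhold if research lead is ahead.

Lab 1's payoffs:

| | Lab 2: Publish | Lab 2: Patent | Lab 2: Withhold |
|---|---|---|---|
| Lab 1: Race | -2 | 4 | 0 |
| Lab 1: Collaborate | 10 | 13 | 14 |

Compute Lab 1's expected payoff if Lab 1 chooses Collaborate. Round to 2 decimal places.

13.80

Take the expectation over Lab 2's research lead, weighting each type's action by its prior probability.
E[Collaborate] = 0.2·13 + 0.8·14 = 2.6 + 11.2 = 13.8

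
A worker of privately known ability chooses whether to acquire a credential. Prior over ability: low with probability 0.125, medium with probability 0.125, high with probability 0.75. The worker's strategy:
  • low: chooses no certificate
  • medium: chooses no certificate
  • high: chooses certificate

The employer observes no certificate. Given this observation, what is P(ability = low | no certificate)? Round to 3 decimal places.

0.500

P(no certificate) = 0.125·1 + 0.125·1 + 0.75·0 = 0.25
P(low | no certificate) = (0.125·1) / 0.25 = 0.125 / 0.25 = 0.5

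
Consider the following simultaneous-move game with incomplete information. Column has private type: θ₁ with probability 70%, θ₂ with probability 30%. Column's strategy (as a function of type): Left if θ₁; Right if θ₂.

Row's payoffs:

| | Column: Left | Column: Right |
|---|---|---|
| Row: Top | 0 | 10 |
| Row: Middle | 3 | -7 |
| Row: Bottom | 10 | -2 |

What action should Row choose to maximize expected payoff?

Compute Row's expected payoff for each action, taking the expectation over Column's type.
E[Top] = 0.7·(0) + 0.3·(10) = 3
E[Middle] = 0.7·(3) + 0.3·(-7) = 0
E[Bottom] = 0.7·(10) + 0.3·(-2) = 6.4
Best response: Bottom (6.4 is the largest).

Bottom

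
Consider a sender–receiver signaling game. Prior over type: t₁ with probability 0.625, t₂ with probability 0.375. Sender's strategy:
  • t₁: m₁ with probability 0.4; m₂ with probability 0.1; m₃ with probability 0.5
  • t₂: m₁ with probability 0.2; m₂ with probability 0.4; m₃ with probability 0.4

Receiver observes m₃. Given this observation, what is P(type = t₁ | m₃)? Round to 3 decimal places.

Apply Bayes' rule using the sender's strategy as the likelihood.
P(m₃) = 0.625·0.5 + 0.375·0.4 = 0.4625
P(t₁ | m₃) = (0.625·0.5) / 0.4625 = 0.3125 / 0.4625 = 0.675676

0.676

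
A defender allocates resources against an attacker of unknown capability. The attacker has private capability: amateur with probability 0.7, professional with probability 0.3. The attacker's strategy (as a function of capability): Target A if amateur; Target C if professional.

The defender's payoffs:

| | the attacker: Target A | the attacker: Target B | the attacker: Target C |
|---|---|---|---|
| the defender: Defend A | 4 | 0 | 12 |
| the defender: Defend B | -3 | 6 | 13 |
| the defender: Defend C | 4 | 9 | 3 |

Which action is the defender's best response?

Compute the defender's expected payoff for each action, taking the expectation over the attacker's type.
E[Defend A] = 0.7·(4) + 0.3·(12) = 6.4
E[Defend B] = 0.7·(-3) + 0.3·(13) = 1.8
E[Defend C] = 0.7·(4) + 0.3·(3) = 3.7
Best response: Defend A (6.4 is the largest).

Defend A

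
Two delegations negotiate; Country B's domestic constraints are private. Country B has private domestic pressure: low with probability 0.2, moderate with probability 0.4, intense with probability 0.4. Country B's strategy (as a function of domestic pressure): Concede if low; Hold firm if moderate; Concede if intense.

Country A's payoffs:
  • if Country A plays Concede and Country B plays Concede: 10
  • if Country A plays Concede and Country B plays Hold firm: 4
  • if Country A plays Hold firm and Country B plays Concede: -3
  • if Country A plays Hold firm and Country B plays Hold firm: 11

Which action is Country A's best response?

E[Concede] = 0.2·(10) + 0.4·(4) + 0.4·(10) = 7.6
E[Hold firm] = 0.2·(-3) + 0.4·(11) + 0.4·(-3) = 2.6
Best response: Concede (7.6 is the largest).

Concede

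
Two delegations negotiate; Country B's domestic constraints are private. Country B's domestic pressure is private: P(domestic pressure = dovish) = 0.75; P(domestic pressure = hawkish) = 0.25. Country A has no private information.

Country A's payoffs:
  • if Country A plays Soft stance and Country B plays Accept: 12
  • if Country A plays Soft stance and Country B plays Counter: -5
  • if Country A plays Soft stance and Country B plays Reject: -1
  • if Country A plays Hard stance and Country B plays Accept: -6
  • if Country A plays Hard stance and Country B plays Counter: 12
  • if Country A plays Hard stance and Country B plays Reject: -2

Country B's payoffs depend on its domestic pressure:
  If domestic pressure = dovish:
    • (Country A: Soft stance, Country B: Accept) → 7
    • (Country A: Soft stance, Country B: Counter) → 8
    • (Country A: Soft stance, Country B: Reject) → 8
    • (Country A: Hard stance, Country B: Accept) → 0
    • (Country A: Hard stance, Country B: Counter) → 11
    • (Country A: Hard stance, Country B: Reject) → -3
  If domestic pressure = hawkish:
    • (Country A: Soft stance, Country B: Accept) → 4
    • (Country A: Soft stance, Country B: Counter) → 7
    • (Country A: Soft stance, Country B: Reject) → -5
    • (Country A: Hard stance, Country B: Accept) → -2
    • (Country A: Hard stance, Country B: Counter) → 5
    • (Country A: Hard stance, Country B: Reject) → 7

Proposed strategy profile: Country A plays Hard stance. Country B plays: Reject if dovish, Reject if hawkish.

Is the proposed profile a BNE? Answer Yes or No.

No

A profile is a BNE iff every type of every player is best-responding given beliefs about the other side.
Country A plays Hard stance: E[Hard stance] = 0.75·(-2) + 0.25·(-2) = -2; E[Soft stance] = -1. Not best-responding. ✗
Country B (domestic pressure dovish), facing Hard stance: Accept gives 0, Counter gives 11, Reject gives -3. Proposed Reject is not best — profitable deviation exists. ✗
Country B (domestic pressure hawkish), facing Hard stance: Accept gives -2, Counter gives 5, Reject gives 7. Proposed Reject is best. ✓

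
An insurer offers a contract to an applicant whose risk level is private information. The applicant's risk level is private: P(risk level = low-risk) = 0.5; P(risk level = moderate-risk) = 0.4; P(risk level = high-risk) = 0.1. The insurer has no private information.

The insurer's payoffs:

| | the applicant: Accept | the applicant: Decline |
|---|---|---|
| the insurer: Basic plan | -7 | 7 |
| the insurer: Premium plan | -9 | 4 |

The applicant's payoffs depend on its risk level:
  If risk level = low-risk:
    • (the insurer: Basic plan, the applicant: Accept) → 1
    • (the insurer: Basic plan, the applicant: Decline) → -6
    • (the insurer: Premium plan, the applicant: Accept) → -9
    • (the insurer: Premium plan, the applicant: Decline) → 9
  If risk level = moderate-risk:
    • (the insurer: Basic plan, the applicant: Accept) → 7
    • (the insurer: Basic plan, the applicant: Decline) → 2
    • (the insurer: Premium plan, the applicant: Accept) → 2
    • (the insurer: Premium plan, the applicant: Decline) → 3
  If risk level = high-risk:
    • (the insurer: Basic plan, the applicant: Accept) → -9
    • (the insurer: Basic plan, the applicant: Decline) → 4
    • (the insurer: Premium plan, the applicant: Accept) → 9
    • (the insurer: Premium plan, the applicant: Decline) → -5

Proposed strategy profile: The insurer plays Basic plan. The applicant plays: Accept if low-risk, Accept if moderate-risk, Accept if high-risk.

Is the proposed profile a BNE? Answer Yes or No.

A profile is a BNE iff every type of every player is best-responding given beliefs about the other side.
The insurer plays Basic plan: E[Basic plan] = 0.5·(-7) + 0.4·(-7) + 0.1·(-7) = -7; E[Premium plan] = -9. Best-responding. ✓
The applicant (risk level low-risk), facing Basic plan: Accept gives 1, Decline gives -6. Proposed Accept is best. ✓
The applicant (risk level moderate-risk), facing Basic plan: Accept gives 7, Decline gives 2. Proposed Accept is best. ✓
The applicant (risk level high-risk), facing Basic plan: Accept gives -9, Decline gives 4. Proposed Accept is not best — profitable deviation exists. ✗

No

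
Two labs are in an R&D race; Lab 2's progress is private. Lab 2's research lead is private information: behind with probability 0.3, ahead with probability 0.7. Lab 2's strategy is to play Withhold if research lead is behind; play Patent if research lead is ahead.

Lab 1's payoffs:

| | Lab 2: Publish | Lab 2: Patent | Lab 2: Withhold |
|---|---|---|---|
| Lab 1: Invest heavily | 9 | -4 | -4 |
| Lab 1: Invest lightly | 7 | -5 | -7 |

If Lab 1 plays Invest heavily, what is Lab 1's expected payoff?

E[Invest heavily] = 0.3·(-4) + 0.7·(-4) = (-1.2) + (-2.8) = -4

-4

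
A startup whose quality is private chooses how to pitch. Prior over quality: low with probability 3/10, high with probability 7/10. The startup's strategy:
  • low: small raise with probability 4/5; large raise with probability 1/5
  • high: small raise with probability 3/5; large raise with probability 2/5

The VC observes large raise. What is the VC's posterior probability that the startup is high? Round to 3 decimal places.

0.824

P(large raise) = (3/10)·(1/5) + (7/10)·(2/5) = 17/50
P(high | large raise) = ((7/10)·(2/5)) / (17/50) = (7/25) / (17/50) = 14/17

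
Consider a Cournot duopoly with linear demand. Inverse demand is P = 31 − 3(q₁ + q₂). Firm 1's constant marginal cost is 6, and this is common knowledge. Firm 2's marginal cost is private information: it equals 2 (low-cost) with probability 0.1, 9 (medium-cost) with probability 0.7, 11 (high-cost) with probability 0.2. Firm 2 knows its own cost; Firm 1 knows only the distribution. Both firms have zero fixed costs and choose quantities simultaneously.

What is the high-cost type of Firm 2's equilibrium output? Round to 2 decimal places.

Type-c best response for Firm 2: q₂(c) = (31 − c)/6 − q₁/2.
Firm 1 maximizes expected profit; its first-order condition is 31 − 6q₁ − 3E[q₂] − 6 = 0.
Substituting E[q₂] and solving: E[c₂] = 8.7, so q₁ = (31 − 2·6 + 8.7)/9 = 3.07778.
q₂(high-cost) = (31 − 11 − 3·3.07778)/6 = 1.79444.

1.79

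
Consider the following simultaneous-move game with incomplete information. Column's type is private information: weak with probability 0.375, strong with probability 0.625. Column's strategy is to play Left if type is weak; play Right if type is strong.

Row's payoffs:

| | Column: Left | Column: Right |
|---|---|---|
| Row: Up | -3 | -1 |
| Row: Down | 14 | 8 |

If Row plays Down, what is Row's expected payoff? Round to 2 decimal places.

E[Down] = 0.375·14 + 0.625·8 = 5.25 + 5 = 10.25

10.25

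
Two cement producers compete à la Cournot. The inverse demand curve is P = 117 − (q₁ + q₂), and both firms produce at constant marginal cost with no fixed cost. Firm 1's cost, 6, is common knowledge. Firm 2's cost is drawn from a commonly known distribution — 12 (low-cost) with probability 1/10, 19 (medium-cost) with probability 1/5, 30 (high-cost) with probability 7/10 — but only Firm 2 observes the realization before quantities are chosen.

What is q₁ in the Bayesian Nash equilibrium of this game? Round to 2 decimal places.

Each type of Firm 2 best-responds to q₁; Firm 1 best-responds to the expected q₂ over Firm 2's types.
Firm 2 with cost c maximizes (117 − (q₁+q₂) − c)·q₂, giving q₂(c) = (117 − c − q₁)/2.
E[c₂] = 1/10·12 + 1/5·19 + 7/10·30 = 26
Firm 1's FOC against E[q₂] yields q₁ = (117 − 2·6 + E[c₂])/3 = (117 − 12 + 26)/3 = 43.6667.

43.67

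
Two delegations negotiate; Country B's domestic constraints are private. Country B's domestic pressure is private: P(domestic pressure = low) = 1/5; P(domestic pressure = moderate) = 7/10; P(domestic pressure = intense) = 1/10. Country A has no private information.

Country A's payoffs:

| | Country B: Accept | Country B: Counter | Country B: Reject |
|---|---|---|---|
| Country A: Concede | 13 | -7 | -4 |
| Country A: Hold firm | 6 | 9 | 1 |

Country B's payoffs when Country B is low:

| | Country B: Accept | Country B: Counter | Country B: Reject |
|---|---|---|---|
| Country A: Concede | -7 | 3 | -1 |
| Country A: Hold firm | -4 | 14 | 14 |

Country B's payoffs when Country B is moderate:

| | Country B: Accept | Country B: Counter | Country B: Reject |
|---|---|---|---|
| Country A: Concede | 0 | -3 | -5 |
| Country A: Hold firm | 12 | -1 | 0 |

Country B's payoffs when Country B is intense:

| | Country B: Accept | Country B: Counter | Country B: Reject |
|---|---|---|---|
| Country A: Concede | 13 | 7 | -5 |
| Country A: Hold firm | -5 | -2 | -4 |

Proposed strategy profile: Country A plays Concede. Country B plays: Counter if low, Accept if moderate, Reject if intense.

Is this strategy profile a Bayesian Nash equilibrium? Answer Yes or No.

No

Country A plays Concede: E[Concede] = 1/5·(-7) + 7/10·(13) + 1/10·(-4) = 73/10; E[Hold firm] = 61/10. Best-responding. ✓
Country B (domestic pressure low), facing Concede: Accept gives -7, Counter gives 3, Reject gives -1. Proposed Counter is best. ✓
Country B (domestic pressure moderate), facing Concede: Accept gives 0, Counter gives -3, Reject gives -5. Proposed Accept is best. ✓
Country B (domestic pressure intense), facing Concede: Accept gives 13, Counter gives 7, Reject gives -5. Proposed Reject is not best — profitable deviation exists. ✗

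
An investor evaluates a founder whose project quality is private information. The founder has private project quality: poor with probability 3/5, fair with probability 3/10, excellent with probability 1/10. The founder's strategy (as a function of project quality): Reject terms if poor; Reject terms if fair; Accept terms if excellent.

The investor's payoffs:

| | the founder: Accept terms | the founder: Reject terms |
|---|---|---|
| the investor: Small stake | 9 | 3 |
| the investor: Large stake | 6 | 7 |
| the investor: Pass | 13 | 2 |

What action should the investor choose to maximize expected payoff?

Large stake

Compute the investor's expected payoff for each action, taking the expectation over the founder's type.
E[Small stake] = 3/5·(3) + 3/10·(3) + 1/10·(9) = 18/5
E[Large stake] = 3/5·(7) + 3/10·(7) + 1/10·(6) = 69/10
E[Pass] = 3/5·(2) + 3/10·(2) + 1/10·(13) = 31/10
Best response: Large stake (69/10 is the largest).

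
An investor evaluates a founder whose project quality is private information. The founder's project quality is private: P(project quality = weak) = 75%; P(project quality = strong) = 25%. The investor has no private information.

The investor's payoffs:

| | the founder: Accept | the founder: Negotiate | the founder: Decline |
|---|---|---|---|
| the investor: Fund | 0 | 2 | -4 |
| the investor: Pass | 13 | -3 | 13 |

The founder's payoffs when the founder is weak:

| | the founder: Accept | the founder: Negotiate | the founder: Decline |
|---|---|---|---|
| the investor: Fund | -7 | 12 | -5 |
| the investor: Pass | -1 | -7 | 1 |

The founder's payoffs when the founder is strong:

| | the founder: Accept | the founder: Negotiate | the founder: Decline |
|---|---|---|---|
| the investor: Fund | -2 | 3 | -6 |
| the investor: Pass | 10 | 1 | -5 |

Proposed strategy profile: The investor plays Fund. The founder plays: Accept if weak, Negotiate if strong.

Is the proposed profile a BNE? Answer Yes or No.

No

A profile is a BNE iff every type of every player is best-responding given beliefs about the other side.
The investor plays Fund: E[Fund] = 0.75·(0) + 0.25·(2) = 0.5; E[Pass] = 9. Not best-responding. ✗
The founder (project quality weak), facing Fund: Accept gives -7, Negotiate gives 12, Decline gives -5. Proposed Accept is not best — profitable deviation exists. ✗
The founder (project quality strong), facing Fund: Accept gives -2, Negotiate gives 3, Decline gives -6. Proposed Negotiate is best. ✓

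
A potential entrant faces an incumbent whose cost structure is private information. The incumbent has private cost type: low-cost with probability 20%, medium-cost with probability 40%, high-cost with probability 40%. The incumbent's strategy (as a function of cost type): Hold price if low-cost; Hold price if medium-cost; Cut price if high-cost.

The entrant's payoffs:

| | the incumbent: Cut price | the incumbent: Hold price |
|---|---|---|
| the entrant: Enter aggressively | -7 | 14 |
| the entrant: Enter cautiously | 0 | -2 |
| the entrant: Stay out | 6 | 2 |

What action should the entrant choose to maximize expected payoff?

Enter aggressively

E[Enter aggressively] = 0.2·(14) + 0.4·(14) + 0.4·(-7) = 5.6
E[Enter cautiously] = 0.2·(-2) + 0.4·(-2) + 0.4·(0) = -1.2
E[Stay out] = 0.2·(2) + 0.4·(2) + 0.4·(6) = 3.6
Best response: Enter aggressively (5.6 is the largest).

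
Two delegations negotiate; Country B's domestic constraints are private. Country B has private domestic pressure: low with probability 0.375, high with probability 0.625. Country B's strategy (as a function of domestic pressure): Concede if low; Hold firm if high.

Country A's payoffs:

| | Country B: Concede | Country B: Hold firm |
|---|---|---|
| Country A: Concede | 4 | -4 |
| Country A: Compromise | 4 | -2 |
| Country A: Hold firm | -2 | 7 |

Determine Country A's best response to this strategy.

Compute Country A's expected payoff for each action, taking the expectation over Country B's type.
E[Concede] = 0.375·(4) + 0.625·(-4) = -1
E[Compromise] = 0.375·(4) + 0.625·(-2) = 0.25
E[Hold firm] = 0.375·(-2) + 0.625·(7) = 3.625
Best response: Hold firm (3.625 is the largest).

Hold firm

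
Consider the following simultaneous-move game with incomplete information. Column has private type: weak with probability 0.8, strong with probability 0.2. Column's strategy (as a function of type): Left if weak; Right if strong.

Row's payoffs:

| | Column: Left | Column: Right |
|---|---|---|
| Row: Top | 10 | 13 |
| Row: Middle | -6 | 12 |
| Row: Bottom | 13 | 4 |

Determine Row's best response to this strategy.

Bottom

E[Top] = 0.8·(10) + 0.2·(13) = 10.6
E[Middle] = 0.8·(-6) + 0.2·(12) = -2.4
E[Bottom] = 0.8·(13) + 0.2·(4) = 11.2
Best response: Bottom (11.2 is the largest).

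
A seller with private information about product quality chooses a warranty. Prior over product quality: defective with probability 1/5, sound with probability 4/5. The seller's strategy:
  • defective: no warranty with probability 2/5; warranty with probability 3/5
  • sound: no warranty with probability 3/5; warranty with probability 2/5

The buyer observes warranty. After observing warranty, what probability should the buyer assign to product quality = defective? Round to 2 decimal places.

P(warranty) = (1/5)·(3/5) + (4/5)·(2/5) = 11/25
P(defective | warranty) = ((1/5)·(3/5)) / (11/25) = (3/25) / (11/25) = 3/11

0.27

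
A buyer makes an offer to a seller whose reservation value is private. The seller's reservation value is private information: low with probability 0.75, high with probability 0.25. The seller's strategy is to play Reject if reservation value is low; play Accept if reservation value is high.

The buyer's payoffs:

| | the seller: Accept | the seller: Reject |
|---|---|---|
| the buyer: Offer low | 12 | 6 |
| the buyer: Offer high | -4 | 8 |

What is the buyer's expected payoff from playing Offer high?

5

E[Offer high] = 0.75·8 + 0.25·(-4) = 6 + (-1) = 5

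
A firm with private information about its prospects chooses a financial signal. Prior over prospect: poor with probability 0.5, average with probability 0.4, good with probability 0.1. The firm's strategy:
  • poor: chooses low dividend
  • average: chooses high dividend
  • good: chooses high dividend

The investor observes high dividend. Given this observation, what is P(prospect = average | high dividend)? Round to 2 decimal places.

P(high dividend) = 0.5·0 + 0.4·1 + 0.1·1 = 0.5
P(average | high dividend) = (0.4·1) / 0.5 = 0.4 / 0.5 = 0.8

0.80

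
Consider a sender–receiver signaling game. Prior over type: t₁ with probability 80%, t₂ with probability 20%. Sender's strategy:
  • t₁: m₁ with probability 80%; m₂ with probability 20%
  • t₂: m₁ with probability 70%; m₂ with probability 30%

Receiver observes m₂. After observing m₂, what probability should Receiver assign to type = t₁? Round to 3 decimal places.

0.727

Apply Bayes' rule using the sender's strategy as the likelihood.
P(m₂) = 0.8·0.2 + 0.2·0.3 = 0.22
P(t₁ | m₂) = (0.8·0.2) / 0.22 = 0.16 / 0.22 = 0.727273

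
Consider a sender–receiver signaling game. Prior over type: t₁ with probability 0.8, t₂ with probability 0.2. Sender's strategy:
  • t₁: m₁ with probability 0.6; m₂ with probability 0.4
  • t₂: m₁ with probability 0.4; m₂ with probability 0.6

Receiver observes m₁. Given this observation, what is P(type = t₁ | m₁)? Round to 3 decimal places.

0.857

P(m₁) = 0.8·0.6 + 0.2·0.4 = 0.56
P(t₁ | m₁) = (0.8·0.6) / 0.56 = 0.48 / 0.56 = 0.857143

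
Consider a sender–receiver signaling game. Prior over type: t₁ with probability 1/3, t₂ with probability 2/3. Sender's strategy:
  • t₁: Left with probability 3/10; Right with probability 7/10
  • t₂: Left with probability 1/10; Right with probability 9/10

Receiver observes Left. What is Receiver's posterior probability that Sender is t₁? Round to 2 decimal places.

P(Left) = (1/3)·(3/10) + (2/3)·(1/10) = 1/6
P(t₁ | Left) = ((1/3)·(3/10)) / (1/6) = (1/10) / (1/6) = 3/5

0.60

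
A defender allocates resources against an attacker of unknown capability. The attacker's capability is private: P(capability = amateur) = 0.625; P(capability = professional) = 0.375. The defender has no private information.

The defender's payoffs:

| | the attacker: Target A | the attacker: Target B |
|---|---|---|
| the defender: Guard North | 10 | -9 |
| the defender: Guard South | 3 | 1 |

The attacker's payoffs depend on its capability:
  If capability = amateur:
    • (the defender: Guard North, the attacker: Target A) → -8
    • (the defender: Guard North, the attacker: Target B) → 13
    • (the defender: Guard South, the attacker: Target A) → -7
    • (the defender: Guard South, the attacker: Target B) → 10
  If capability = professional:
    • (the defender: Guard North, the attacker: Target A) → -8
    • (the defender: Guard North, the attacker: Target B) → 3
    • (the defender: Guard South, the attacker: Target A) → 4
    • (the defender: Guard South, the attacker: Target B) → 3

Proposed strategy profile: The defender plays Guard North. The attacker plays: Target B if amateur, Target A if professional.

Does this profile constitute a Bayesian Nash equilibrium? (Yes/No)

The defender plays Guard North: E[Guard North] = 0.625·(-9) + 0.375·(10) = -1.875; E[Guard South] = 1.75. Not best-responding. ✗
The attacker (capability amateur), facing Guard North: Target A gives -8, Target B gives 13. Proposed Target B is best. ✓
The attacker (capability professional), facing Guard North: Target A gives -8, Target B gives 3. Proposed Target A is not best — profitable deviation exists. ✗

No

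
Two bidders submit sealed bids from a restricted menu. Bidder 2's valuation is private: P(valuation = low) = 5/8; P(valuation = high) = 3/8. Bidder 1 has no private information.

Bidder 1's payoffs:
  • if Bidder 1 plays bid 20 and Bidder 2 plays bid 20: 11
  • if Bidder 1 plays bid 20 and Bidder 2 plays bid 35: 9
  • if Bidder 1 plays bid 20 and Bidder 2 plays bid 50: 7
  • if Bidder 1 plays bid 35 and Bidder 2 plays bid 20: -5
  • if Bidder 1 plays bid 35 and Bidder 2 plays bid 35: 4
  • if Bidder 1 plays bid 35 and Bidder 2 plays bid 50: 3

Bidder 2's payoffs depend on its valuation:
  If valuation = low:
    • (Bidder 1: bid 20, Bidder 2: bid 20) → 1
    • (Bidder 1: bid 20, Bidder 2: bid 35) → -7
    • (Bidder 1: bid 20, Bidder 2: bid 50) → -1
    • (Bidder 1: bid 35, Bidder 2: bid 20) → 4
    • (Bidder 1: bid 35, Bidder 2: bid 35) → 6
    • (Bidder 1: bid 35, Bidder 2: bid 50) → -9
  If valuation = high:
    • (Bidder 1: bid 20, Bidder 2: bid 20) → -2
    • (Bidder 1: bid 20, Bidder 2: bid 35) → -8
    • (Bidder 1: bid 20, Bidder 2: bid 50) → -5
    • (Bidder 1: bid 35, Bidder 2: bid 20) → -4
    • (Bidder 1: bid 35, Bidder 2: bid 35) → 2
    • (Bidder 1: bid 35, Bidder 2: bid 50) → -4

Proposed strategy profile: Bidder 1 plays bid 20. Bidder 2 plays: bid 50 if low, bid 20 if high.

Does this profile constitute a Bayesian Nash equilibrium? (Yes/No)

No

Bidder 1 plays bid 20: E[bid 20] = 5/8·(7) + 3/8·(11) = 17/2; E[bid 35] = 0. Best-responding. ✓
Bidder 2 (valuation low), facing bid 20: bid 20 gives 1, bid 35 gives -7, bid 50 gives -1. Proposed bid 50 is not best — profitable deviation exists. ✗
Bidder 2 (valuation high), facing bid 20: bid 20 gives -2, bid 35 gives -8, bid 50 gives -5. Proposed bid 20 is best. ✓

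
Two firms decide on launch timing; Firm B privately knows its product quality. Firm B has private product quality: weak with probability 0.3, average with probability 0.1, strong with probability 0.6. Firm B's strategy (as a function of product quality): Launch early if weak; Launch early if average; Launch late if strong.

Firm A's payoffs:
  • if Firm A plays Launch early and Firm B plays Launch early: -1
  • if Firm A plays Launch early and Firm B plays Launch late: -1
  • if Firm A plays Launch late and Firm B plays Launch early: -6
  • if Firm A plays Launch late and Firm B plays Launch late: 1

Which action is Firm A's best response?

Launch early

E[Launch early] = 0.3·(-1) + 0.1·(-1) + 0.6·(-1) = -1
E[Launch late] = 0.3·(-6) + 0.1·(-6) + 0.6·(1) = -1.8
Best response: Launch early (-1 is the largest).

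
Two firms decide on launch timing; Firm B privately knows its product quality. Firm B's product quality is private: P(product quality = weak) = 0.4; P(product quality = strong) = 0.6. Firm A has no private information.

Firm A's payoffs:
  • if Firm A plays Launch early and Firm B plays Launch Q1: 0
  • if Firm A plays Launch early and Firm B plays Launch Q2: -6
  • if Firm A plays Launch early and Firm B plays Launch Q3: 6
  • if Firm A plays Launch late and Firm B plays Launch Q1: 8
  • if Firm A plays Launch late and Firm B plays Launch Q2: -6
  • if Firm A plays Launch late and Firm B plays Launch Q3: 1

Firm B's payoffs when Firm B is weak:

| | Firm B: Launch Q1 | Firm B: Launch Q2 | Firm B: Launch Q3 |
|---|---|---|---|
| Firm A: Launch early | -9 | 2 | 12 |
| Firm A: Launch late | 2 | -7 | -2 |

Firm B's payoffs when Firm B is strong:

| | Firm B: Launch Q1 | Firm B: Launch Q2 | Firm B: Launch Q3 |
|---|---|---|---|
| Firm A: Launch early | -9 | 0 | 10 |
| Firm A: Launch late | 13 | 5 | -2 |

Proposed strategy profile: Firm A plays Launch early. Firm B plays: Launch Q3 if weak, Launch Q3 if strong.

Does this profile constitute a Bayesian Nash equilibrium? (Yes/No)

Yes

Firm A plays Launch early: E[Launch early] = 0.4·(6) + 0.6·(6) = 6; E[Launch late] = 1. Best-responding. ✓
Firm B (product quality weak), facing Launch early: Launch Q1 gives -9, Launch Q2 gives 2, Launch Q3 gives 12. Proposed Launch Q3 is best. ✓
Firm B (product quality strong), facing Launch early: Launch Q1 gives -9, Launch Q2 gives 0, Launch Q3 gives 10. Proposed Launch Q3 is best. ✓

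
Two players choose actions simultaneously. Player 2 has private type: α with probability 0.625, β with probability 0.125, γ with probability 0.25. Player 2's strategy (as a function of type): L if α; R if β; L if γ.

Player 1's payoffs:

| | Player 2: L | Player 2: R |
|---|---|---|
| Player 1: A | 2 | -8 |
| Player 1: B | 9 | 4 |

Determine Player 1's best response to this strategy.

E[A] = 0.625·(2) + 0.125·(-8) + 0.25·(2) = 0.75
E[B] = 0.625·(9) + 0.125·(4) + 0.25·(9) = 8.375
Best response: B (8.375 is the largest).

B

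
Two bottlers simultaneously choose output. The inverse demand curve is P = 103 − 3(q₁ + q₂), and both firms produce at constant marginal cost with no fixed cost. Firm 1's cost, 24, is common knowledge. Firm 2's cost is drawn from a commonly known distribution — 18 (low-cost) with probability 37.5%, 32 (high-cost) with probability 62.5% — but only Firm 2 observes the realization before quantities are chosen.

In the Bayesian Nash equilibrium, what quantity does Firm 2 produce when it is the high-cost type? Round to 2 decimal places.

Type-c best response for Firm 2: q₂(c) = (103 − c)/6 − q₁/2.
Firm 1 maximizes expected profit; its first-order condition is 103 − 6q₁ − 3E[q₂] − 24 = 0.
Substituting E[q₂] and solving: E[c₂] = 26.75, so q₁ = (103 − 2·24 + 26.75)/9 = 9.08333.
q₂(high-cost) = (103 − 32 − 3·9.08333)/6 = 7.29167.

7.29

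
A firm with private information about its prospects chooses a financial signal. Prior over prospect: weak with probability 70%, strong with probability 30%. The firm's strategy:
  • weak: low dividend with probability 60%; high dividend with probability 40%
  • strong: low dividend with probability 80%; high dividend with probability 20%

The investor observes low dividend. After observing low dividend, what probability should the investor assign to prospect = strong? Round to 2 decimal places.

Apply Bayes' rule using the sender's strategy as the likelihood.
P(low dividend) = 0.7·0.6 + 0.3·0.8 = 0.66
P(strong | low dividend) = (0.3·0.8) / 0.66 = 0.24 / 0.66 = 0.363636

0.36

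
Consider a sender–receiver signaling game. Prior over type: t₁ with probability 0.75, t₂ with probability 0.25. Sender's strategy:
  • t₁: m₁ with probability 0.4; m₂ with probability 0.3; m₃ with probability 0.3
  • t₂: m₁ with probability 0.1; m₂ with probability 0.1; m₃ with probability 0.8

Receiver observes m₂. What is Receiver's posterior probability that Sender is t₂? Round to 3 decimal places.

P(m₂) = 0.75·0.3 + 0.25·0.1 = 0.25
P(t₂ | m₂) = (0.25·0.1) / 0.25 = 0.025 / 0.25 = 0.1

0.100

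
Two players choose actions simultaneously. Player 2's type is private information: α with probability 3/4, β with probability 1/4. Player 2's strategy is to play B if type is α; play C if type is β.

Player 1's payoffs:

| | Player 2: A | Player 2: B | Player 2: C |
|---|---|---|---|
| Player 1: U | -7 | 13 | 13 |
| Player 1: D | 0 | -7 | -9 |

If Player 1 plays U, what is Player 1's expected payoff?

13

E[U] = 3/4·13 + 1/4·13 = 39/4 + 13/4 = 13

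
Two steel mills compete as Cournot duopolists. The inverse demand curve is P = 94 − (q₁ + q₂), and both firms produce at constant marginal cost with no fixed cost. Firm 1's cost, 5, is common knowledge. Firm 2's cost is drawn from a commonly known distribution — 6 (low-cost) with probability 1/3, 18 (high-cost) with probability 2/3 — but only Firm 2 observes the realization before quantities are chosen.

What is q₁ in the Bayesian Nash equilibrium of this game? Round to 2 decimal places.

32.67

Each type of Firm 2 best-responds to q₁; Firm 1 best-responds to the expected q₂ over Firm 2's types.
Firm 2 with cost c maximizes (94 − (q₁+q₂) − c)·q₂, giving q₂(c) = (94 − c − q₁)/2.
E[c₂] = 1/3·6 + 2/3·18 = 14
Firm 1's FOC against E[q₂] yields q₁ = (94 − 2·5 + E[c₂])/3 = (94 − 10 + 14)/3 = 32.6667.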